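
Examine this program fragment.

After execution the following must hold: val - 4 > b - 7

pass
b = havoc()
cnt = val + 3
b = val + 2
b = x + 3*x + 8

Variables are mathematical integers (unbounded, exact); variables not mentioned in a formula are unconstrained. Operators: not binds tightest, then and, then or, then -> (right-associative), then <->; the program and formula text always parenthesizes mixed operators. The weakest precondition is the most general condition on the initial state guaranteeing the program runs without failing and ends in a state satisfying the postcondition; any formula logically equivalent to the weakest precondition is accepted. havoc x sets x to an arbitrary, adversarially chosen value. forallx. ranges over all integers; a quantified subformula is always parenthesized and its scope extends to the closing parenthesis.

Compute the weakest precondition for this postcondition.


Working backward. After the program, the postcondition val - 4 > b - 7 must hold; in canonical form it is val > b - 3.
Before b := x + 3*x + 8: val > 4*x + 5
Before b := val + 2: val > 4*x + 5
Before cnt := val + 3: val > 4*x + 5
Before havoc b: val > 4*x + 5
Before skip: val > 4*x + 5
Answer: WP = val > 4*x + 5


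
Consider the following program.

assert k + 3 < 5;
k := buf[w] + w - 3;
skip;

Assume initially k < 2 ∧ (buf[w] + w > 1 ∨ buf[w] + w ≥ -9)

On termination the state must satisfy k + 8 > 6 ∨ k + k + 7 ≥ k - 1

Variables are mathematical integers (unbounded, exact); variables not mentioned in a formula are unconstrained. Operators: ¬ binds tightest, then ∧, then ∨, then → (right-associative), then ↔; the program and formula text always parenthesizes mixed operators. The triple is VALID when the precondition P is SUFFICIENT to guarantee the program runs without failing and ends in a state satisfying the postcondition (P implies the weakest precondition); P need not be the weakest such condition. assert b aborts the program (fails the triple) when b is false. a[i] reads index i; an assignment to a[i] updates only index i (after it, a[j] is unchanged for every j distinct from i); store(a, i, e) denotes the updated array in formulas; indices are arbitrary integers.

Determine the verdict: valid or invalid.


Working backward. After the program, the postcondition k + 8 > 6 ∨ k + k + 7 ≥ k - 1 must hold; in canonical form it is k > -2 ∨ k ≥ -8.
Before skip: k > -2 ∨ k ≥ -8
Before k := buf[w] + w - 3: buf[w] + w > 1 ∨ buf[w] + w ≥ -5
Before assert k + 3 < 5: k < 2 ∧ (buf[w] + w > 1 ∨ buf[w] + w ≥ -5)
The weakest precondition is k < 2 ∧ (buf[w] + w > 1 ∨ buf[w] + w ≥ -5).
Check whether k < 2 ∧ (buf[w] + w > 1 ∨ buf[w] + w ≥ -9) implies it.
Countermodel: at the initial state buf = {[0] = -6, elsewhere -6}, k = 1, w = 0, the precondition holds but the weakest precondition fails.
Answer: invalid


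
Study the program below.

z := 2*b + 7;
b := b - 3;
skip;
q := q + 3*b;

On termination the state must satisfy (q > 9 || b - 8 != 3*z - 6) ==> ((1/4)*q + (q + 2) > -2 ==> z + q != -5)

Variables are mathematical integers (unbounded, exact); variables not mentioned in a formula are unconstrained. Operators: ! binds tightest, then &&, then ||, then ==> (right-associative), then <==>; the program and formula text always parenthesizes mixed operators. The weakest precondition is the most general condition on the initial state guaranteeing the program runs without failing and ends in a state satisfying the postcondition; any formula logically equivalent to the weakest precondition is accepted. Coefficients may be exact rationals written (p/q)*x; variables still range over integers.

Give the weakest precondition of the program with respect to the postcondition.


Working backward. After the program, the postcondition (q > 9 || b - 8 != 3*z - 6) ==> ((1/4)*q + (q + 2) > -2 ==> z + q != -5) must hold; in canonical form it is (q > 9 || b != 3*z + 2) ==> ((5/4)*q > -4 ==> q + z != -5).
Before q := q + 3*b: (3*b + q > 9 || b != 3*z + 2) ==> ((15/4)*b + (5/4)*q > -4 ==> 3*b + q + z != -5)
Before skip: (3*b + q > 9 || b != 3*z + 2) ==> ((15/4)*b + (5/4)*q > -4 ==> 3*b + q + z != -5)
Before b := b - 3: (3*b + q > 18 || b != 3*z + 5) ==> ((15/4)*b + (5/4)*q > 29/4 ==> 3*b + q + z != 4)
Before z := 2*b + 7: (3*b + q > 18 || 5*b != -26) ==> ((15/4)*b + (5/4)*q > 29/4 ==> 5*b + q != -3)
Answer: WP = (3*b + q > 18 || 5*b != -26) ==> ((15/4)*b + (5/4)*q > 29/4 ==> 5*b + q != -3)


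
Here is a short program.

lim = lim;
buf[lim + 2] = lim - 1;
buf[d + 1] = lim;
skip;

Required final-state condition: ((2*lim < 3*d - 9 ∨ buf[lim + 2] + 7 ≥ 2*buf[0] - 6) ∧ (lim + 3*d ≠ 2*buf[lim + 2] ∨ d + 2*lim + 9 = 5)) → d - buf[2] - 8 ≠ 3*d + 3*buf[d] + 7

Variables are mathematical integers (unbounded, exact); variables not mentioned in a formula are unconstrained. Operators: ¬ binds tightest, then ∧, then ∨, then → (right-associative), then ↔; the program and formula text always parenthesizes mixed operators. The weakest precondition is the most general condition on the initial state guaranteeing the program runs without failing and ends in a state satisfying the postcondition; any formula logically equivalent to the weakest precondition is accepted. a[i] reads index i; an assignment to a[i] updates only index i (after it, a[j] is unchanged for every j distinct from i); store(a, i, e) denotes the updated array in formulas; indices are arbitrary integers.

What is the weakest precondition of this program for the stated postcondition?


Working backward. After the program, the postcondition ((2*lim < 3*d - 9 ∨ buf[lim + 2] + 7 ≥ 2*buf[0] - 6) ∧ (lim + 3*d ≠ 2*buf[lim + 2] ∨ d + 2*lim + 9 = 5)) → d - buf[2] - 8 ≠ 3*d + 3*buf[d] + 7 must hold; in canonical form it is ((2*lim < 3*d - 9 ∨ buf[lim + 2] ≥ 2*buf[0] - 13) ∧ (3*d + lim ≠ 2*buf[lim + 2] ∨ d + 2*lim = -4)) → buf[2] + 3*buf[d] + 2*d ≠ -15.
Before skip: ((2*lim < 3*d - 9 ∨ buf[lim + 2] ≥ 2*buf[0] - 13) ∧ (3*d + lim ≠ 2*buf[lim + 2] ∨ d + 2*lim = -4)) → buf[2] + 3*buf[d] + 2*d ≠ -15
Before buf[d + 1] := lim: ((2*lim < 3*d - 9 ∨ store(buf, d + 1, lim)[lim + 2] ≥ 2*store(buf, d + 1, lim)[0] - 13) ∧ (3*d + lim ≠ 2*store(buf, d + 1, lim)[lim + 2] ∨ d + 2*lim = -4)) → store(buf, d + 1, lim)[2] + 3*store(buf, d + 1, lim)[d] + 2*d ≠ -15
Before buf[lim + 2] := lim - 1: ((2*lim < 3*d - 9 ∨ store(store(buf, lim + 2, lim - 1), d + 1, lim)[lim + 2] ≥ 2*store(store(buf, lim + 2, lim - 1), d + 1, lim)[0] - 13) ∧ (3*d + lim ≠ 2*store(store(buf, lim + 2, lim - 1), d + 1, lim)[lim + 2] ∨ d + 2*lim = -4)) → store(store(buf, lim + 2, lim - 1), d + 1, lim)[2] + 3*store(store(buf, lim + 2, lim - 1), d + 1, lim)[d] + 2*d ≠ -15
Before lim := lim: ((2*lim < 3*d - 9 ∨ store(store(buf, lim + 2, lim - 1), d + 1, lim)[lim + 2] ≥ 2*store(store(buf, lim + 2, lim - 1), d + 1, lim)[0] - 13) ∧ (3*d + lim ≠ 2*store(store(buf, lim + 2, lim - 1), d + 1, lim)[lim + 2] ∨ d + 2*lim = -4)) → store(store(buf, lim + 2, lim - 1), d + 1, lim)[2] + 3*store(store(buf, lim + 2, lim - 1), d + 1, lim)[d] + 2*d ≠ -15
Answer: WP = ((2*lim < 3*d - 9 ∨ store(store(buf, lim + 2, lim - 1), d + 1, lim)[lim + 2] ≥ 2*store(store(buf, lim + 2, lim - 1), d + 1, lim)[0] - 13) ∧ (3*d + lim ≠ 2*store(store(buf, lim + 2, lim - 1), d + 1, lim)[lim + 2] ∨ d + 2*lim = -4)) → store(store(buf, lim + 2, lim - 1), d + 1, lim)[2] + 3*store(store(buf, lim + 2, lim - 1), d + 1, lim)[d] + 2*d ≠ -15


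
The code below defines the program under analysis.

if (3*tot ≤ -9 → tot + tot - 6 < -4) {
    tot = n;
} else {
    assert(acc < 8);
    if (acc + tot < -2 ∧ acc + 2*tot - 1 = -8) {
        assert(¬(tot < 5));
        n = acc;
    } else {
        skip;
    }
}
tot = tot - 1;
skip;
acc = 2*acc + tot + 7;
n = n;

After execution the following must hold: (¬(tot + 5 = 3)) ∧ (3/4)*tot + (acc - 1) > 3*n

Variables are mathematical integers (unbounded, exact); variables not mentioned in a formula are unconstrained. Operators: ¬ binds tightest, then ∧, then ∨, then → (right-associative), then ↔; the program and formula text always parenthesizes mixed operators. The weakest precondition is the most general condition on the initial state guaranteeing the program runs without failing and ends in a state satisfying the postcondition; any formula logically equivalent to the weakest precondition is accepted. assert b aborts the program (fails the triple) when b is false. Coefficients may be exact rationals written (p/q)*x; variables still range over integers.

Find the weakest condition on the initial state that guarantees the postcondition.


Working backward. After the program, the postcondition (¬(tot + 5 = 3)) ∧ (3/4)*tot + (acc - 1) > 3*n must hold; in canonical form it is (¬(tot = -2)) ∧ acc + (3/4)*tot > 3*n + 1.
Before n := n: (¬(tot = -2)) ∧ acc + (3/4)*tot > 3*n + 1
Before acc := 2*acc + tot + 7: (¬(tot = -2)) ∧ 2*acc + (7/4)*tot > 3*n - 6
Before skip: (¬(tot = -2)) ∧ 2*acc + (7/4)*tot > 3*n - 6
Before tot := tot - 1: (¬(tot = -1)) ∧ 2*acc + (7/4)*tot > 3*n - 17/4
Then branch requires (¬(n = -1)) ∧ 2*acc > (5/4)*n - 17/4; else branch requires acc < 8 ∧ ((acc + tot < -2 ∧ acc + 2*tot = -7) → ((¬(tot < 5)) ∧ (¬(tot = -1)) ∧ (7/4)*tot > acc - 17/4)) ∧ ((¬(acc + tot < -2 ∧ acc + 2*tot = -7)) → ((¬(tot = -1)) ∧ 2*acc + (7/4)*tot > 3*n - 17/4)).
Before the if: ((3*tot ≤ -9 → 2*tot < 2) → ((¬(n = -1)) ∧ 2*acc > (5/4)*n - 17/4)) ∧ ((¬(3*tot ≤ -9 → 2*tot < 2)) → (acc < 8 ∧ ((acc + tot < -2 ∧ acc + 2*tot = -7) → ((¬(tot < 5)) ∧ (¬(tot = -1)) ∧ (7/4)*tot > acc - 17/4)) ∧ ((¬(acc + tot < -2 ∧ acc + 2*tot = -7)) → ((¬(tot = -1)) ∧ 2*acc + (7/4)*tot > 3*n - 17/4))))
Answer: WP = ((3*tot ≤ -9 → 2*tot < 2) → ((¬(n = -1)) ∧ 2*acc > (5/4)*n - 17/4)) ∧ ((¬(3*tot ≤ -9 → 2*tot < 2)) → (acc < 8 ∧ ((acc + tot < -2 ∧ acc + 2*tot = -7) → ((¬(tot < 5)) ∧ (¬(tot = -1)) ∧ (7/4)*tot > acc - 17/4)) ∧ ((¬(acc + tot < -2 ∧ acc + 2*tot = -7)) → ((¬(tot = -1)) ∧ 2*acc + (7/4)*tot > 3*n - 17/4))))


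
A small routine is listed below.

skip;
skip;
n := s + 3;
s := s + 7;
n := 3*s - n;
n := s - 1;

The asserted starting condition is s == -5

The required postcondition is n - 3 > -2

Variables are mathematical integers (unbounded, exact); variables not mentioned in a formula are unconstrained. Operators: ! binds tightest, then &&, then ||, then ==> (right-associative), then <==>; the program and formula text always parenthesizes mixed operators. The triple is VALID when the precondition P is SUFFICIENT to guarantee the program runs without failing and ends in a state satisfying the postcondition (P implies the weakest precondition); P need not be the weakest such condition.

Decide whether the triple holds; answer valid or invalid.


Working backward. After the program, the postcondition n - 3 > -2 must hold; in canonical form it is n > 1.
Before n := s - 1: s > 2
Before n := 3*s - n: s > 2
Before s := s + 7: s > -5
Before n := s + 3: s > -5
Before skip: s > -5
Before skip: s > -5
The weakest precondition is s > -5.
Check whether s == -5 implies it.
Countermodel: at the initial state s = -5, the precondition holds but the weakest precondition fails.
Answer: invalid


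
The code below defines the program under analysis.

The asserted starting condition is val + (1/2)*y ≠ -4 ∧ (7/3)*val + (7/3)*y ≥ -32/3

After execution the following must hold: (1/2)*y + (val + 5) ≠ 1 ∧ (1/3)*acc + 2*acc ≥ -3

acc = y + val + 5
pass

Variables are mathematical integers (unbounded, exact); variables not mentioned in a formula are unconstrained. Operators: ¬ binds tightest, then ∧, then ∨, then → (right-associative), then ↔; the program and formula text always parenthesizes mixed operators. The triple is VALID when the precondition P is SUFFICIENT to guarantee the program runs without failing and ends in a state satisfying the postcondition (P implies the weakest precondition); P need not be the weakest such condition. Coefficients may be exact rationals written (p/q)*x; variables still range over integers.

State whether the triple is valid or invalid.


Working backward. After the program, the postcondition (1/2)*y + (val + 5) ≠ 1 ∧ (1/3)*acc + 2*acc ≥ -3 must hold; in canonical form it is val + (1/2)*y ≠ -4 ∧ (7/3)*acc ≥ -3.
Before skip: val + (1/2)*y ≠ -4 ∧ (7/3)*acc ≥ -3
Before acc := y + val + 5: val + (1/2)*y ≠ -4 ∧ (7/3)*val + (7/3)*y ≥ -44/3
The weakest precondition is val + (1/2)*y ≠ -4 ∧ (7/3)*val + (7/3)*y ≥ -44/3.
Check whether val + (1/2)*y ≠ -4 ∧ (7/3)*val + (7/3)*y ≥ -32/3 implies it.
Every state satisfying the precondition satisfies the weakest precondition: the implication holds.
Answer: valid


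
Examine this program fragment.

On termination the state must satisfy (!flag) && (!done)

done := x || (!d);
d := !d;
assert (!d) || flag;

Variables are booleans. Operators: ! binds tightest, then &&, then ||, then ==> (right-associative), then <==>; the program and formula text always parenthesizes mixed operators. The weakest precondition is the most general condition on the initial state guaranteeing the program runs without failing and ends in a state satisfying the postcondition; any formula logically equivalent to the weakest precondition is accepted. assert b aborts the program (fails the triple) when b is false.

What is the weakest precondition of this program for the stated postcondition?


Working backward. After the program, (!flag) && (!done) must hold.
Before assert (!d) || flag: ((!d) || flag) && (!flag) && (!done)
Before d := !d: (d || flag) && (!flag) && (!done)
Before done := x || (!d): (d || flag) && (!flag) && (!(x || (!d)))
Answer: WP = (d || flag) && (!flag) && (!(x || (!d)))


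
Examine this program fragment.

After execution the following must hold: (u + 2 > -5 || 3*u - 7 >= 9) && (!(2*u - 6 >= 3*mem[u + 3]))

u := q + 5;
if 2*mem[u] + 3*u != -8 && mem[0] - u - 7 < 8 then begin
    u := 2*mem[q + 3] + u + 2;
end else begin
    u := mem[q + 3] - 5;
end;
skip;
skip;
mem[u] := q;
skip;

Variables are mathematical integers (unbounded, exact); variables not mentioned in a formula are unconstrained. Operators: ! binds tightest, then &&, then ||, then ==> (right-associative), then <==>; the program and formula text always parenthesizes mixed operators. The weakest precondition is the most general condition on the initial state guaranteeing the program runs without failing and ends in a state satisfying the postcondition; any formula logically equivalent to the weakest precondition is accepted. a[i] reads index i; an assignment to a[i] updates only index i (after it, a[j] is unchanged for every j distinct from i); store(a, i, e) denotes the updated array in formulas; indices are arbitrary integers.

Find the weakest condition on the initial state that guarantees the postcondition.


Working backward. After the program, the postcondition (u + 2 > -5 || 3*u - 7 >= 9) && (!(2*u - 6 >= 3*mem[u + 3])) must hold; in canonical form it is (u > -7 || 3*u >= 16) && (!(2*u >= 3*mem[u + 3] + 6)).
Before skip: (u > -7 || 3*u >= 16) && (!(2*u >= 3*mem[u + 3] + 6))
Before mem[u] := q: (u > -7 || 3*u >= 16) && (!(2*u >= 3*store(mem, u, q)[u + 3] + 6))
Before skip: (u > -7 || 3*u >= 16) && (!(2*u >= 3*store(mem, u, q)[u + 3] + 6))
Before skip: (u > -7 || 3*u >= 16) && (!(2*u >= 3*store(mem, u, q)[u + 3] + 6))
Then branch requires (2*mem[q + 3] + u > -9 || 6*mem[q + 3] + 3*u >= 10) && (!(4*mem[q + 3] + 2*u >= 3*store(mem, 2*mem[q + 3] + u + 2, q)[2*mem[q + 3] + u + 5] + 2)); else branch requires (mem[q + 3] > -2 || 3*mem[q + 3] >= 31) && (!(2*mem[q + 3] >= 3*store(mem, mem[q + 3] - 5, q)[mem[q + 3] - 2] + 16)).
Before the if: ((2*mem[u] + 3*u != -8 && mem[0] < u + 15) ==> ((2*mem[q + 3] + u > -9 || 6*mem[q + 3] + 3*u >= 10) && (!(4*mem[q + 3] + 2*u >= 3*store(mem, 2*mem[q + 3] + u + 2, q)[2*mem[q + 3] + u + 5] + 2)))) && ((!(2*mem[u] + 3*u != -8 && mem[0] < u + 15)) ==> ((mem[q + 3] > -2 || 3*mem[q + 3] >= 31) && (!(2*mem[q + 3] >= 3*store(mem, mem[q + 3] - 5, q)[mem[q + 3] - 2] + 16))))
Before u := q + 5: ((2*mem[q + 5] + 3*q != -23 && mem[0] < q + 20) ==> ((2*mem[q + 3] + q > -14 || 6*mem[q + 3] + 3*q >= -5) && (!(4*mem[q + 3] + 2*q >= 3*store(mem, 2*mem[q + 3] + q + 7, q)[2*mem[q + 3] + q + 10] - 8)))) && ((!(2*mem[q + 5] + 3*q != -23 && mem[0] < q + 20)) ==> ((mem[q + 3] > -2 || 3*mem[q + 3] >= 31) && (!(2*mem[q + 3] >= 3*store(mem, mem[q + 3] - 5, q)[mem[q + 3] - 2] + 16))))
Answer: WP = ((2*mem[q + 5] + 3*q != -23 && mem[0] < q + 20) ==> ((2*mem[q + 3] + q > -14 || 6*mem[q + 3] + 3*q >= -5) && (!(4*mem[q + 3] + 2*q >= 3*store(mem, 2*mem[q + 3] + q + 7, q)[2*mem[q + 3] + q + 10] - 8)))) && ((!(2*mem[q + 5] + 3*q != -23 && mem[0] < q + 20)) ==> ((mem[q + 3] > -2 || 3*mem[q + 3] >= 31) && (!(2*mem[q + 3] >= 3*store(mem, mem[q + 3] - 5, q)[mem[q + 3] - 2] + 16))))


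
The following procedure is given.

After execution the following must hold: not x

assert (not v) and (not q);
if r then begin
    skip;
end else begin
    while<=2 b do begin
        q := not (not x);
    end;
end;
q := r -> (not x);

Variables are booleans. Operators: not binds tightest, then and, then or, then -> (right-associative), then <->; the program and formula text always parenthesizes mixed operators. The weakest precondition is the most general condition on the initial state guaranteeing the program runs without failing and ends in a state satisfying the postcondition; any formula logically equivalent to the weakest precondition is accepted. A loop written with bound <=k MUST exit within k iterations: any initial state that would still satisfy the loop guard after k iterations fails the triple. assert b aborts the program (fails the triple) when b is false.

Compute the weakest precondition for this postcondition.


Working backward. After the program, not x must hold.
Before q := r -> (not x): not x
Then branch requires not x; else branch requires (b -> ((b -> ((not b) and (not x))) and ((not b) -> (not x)))) and ((not b) -> (not x)).
Before the if: (r -> (not x)) and ((not r) -> ((b -> ((b -> ((not b) and (not x))) and ((not b) -> (not x)))) and ((not b) -> (not x))))
Before assert (not v) and (not q): (not v) and (not q) and (r -> (not x)) and ((not r) -> ((b -> ((b -> ((not b) and (not x))) and ((not b) -> (not x)))) and ((not b) -> (not x))))
Answer: WP = (not v) and (not q) and (r -> (not x)) and ((not r) -> ((b -> ((b -> ((not b) and (not x))) and ((not b) -> (not x)))) and ((not b) -> (not x))))


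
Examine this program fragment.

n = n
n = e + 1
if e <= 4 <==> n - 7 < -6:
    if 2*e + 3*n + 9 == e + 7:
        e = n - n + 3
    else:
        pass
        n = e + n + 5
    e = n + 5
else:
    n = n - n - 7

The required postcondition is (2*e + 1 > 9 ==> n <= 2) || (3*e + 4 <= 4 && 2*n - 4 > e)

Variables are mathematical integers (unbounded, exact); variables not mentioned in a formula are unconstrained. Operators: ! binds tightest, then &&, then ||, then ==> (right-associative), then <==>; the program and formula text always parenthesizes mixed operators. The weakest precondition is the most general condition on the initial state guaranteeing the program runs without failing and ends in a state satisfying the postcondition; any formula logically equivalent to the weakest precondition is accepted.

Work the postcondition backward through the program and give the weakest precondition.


Working backward. After the program, the postcondition (2*e + 1 > 9 ==> n <= 2) || (3*e + 4 <= 4 && 2*n - 4 > e) must hold; in canonical form it is (2*e > 8 ==> n <= 2) || (3*e <= 0 && 2*n > e + 4).
Then branch requires (e + 3*n == -2 ==> ((2*n > -2 ==> n <= 2) || (3*n <= -15 && n > 9))) && ((!(e + 3*n == -2)) ==> ((2*e + 2*n > -12 ==> e + n <= -3) || (3*e + 3*n <= -30 && e + n > 4))); else branch requires true.
Before the if: (e <= 4 <==> n < 1) ==> ((e + 3*n == -2 ==> ((2*n > -2 ==> n <= 2) || (3*n <= -15 && n > 9))) && ((!(e + 3*n == -2)) ==> ((2*e + 2*n > -12 ==> e + n <= -3) || (3*e + 3*n <= -30 && e + n > 4))))
Before n := e + 1: (e <= 4 <==> e < 0) ==> ((4*e == -5 ==> ((2*e > -4 ==> e <= 1) || (3*e <= -18 && e > 8))) && ((!(4*e == -5)) ==> ((4*e > -14 ==> 2*e <= -4) || (6*e <= -33 && 2*e > 3))))
Before n := n: (e <= 4 <==> e < 0) ==> ((4*e == -5 ==> ((2*e > -4 ==> e <= 1) || (3*e <= -18 && e > 8))) && ((!(4*e == -5)) ==> ((4*e > -14 ==> 2*e <= -4) || (6*e <= -33 && 2*e > 3))))
Answer: WP = (e <= 4 <==> e < 0) ==> ((4*e == -5 ==> ((2*e > -4 ==> e <= 1) || (3*e <= -18 && e > 8))) && ((!(4*e == -5)) ==> ((4*e > -14 ==> 2*e <= -4) || (6*e <= -33 && 2*e > 3))))


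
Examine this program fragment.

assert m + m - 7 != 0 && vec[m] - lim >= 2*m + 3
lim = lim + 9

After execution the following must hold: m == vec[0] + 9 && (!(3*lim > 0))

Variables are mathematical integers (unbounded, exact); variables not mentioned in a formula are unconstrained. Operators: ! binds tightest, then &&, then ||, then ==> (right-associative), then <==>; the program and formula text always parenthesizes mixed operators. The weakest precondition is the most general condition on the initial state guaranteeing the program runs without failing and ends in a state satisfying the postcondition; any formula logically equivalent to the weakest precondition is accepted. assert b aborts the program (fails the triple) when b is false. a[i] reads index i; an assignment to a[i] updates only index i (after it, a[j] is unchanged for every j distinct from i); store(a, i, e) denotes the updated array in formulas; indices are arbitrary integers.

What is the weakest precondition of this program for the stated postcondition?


Working backward. After the program, m == vec[0] + 9 && (!(3*lim > 0)) must hold.
Before lim := lim + 9: m == vec[0] + 9 && (!(3*lim > -27))
Before assert m + m - 7 != 0 && vec[m] - lim >= 2*m + 3: 2*m != 7 && vec[m] >= lim + 2*m + 3 && m == vec[0] + 9 && (!(3*lim > -27))
Answer: WP = 2*m != 7 && vec[m] >= lim + 2*m + 3 && m == vec[0] + 9 && (!(3*lim > -27))


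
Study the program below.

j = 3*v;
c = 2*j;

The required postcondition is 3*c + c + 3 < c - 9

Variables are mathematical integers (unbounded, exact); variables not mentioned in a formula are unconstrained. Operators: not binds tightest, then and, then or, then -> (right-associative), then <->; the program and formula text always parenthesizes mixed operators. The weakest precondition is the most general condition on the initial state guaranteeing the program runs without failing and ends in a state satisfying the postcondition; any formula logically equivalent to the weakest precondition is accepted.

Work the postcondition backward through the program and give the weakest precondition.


Working backward. After the program, the postcondition 3*c + c + 3 < c - 9 must hold; in canonical form it is 3*c < -12.
Before c := 2*j: 6*j < -12
Before j := 3*v: 18*v < -12
Answer: WP = 18*v < -12


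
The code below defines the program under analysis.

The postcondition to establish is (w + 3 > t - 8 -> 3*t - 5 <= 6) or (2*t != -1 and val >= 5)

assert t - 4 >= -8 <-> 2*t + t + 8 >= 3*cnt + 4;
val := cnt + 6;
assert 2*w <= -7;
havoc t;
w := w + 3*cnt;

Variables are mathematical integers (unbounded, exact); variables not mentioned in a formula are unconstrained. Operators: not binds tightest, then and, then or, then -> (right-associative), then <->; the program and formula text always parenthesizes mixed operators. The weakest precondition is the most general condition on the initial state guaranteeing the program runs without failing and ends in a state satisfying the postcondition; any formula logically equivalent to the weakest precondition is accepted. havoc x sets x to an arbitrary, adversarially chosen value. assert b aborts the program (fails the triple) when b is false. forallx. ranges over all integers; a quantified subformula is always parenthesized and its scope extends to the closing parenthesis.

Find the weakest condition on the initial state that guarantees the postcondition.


Working backward. After the program, the postcondition (w + 3 > t - 8 -> 3*t - 5 <= 6) or (2*t != -1 and val >= 5) must hold; in canonical form it is (w > t - 11 -> 3*t <= 11) or (2*t != -1 and val >= 5).
Before w := w + 3*cnt: (3*cnt + w > t - 11 -> 3*t <= 11) or (2*t != -1 and val >= 5)
Before havoc t: forall t_1. ((3*cnt + w > t_1 - 11 -> 3*t_1 <= 11) or (2*t_1 != -1 and val >= 5))
Before assert 2*w <= -7: 2*w <= -7 and (forall t_1. ((3*cnt + w > t_1 - 11 -> 3*t_1 <= 11) or (2*t_1 != -1 and val >= 5)))
Before val := cnt + 6: 2*w <= -7 and (forall t_1. ((3*cnt + w > t_1 - 11 -> 3*t_1 <= 11) or (2*t_1 != -1 and cnt >= -1)))
Before assert t - 4 >= -8 <-> 2*t + t + 8 >= 3*cnt + 4: (t >= -4 <-> 3*t >= 3*cnt - 4) and 2*w <= -7 and (forall t_1. ((3*cnt + w > t_1 - 11 -> 3*t_1 <= 11) or (2*t_1 != -1 and cnt >= -1)))
Answer: WP = (t >= -4 <-> 3*t >= 3*cnt - 4) and 2*w <= -7 and (forall t_1. ((3*cnt + w > t_1 - 11 -> 3*t_1 <= 11) or (2*t_1 != -1 and cnt >= -1)))


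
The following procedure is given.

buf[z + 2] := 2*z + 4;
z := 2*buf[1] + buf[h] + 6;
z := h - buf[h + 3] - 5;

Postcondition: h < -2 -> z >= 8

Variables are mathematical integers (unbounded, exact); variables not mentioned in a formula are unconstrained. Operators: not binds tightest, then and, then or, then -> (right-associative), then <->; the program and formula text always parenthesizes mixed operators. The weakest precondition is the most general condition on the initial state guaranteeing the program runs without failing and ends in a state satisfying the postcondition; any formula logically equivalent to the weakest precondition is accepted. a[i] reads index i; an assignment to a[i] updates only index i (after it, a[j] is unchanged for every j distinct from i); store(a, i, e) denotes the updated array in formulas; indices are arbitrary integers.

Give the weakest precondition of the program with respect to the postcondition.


Working backward. After the program, h < -2 -> z >= 8 must hold.
Before z := h - buf[h + 3] - 5: h < -2 -> h >= buf[h + 3] + 13
Before z := 2*buf[1] + buf[h] + 6: h < -2 -> h >= buf[h + 3] + 13
Before buf[z + 2] := 2*z + 4: h < -2 -> h >= store(buf, z + 2, 2*z + 4)[h + 3] + 13
Answer: WP = h < -2 -> h >= store(buf, z + 2, 2*z + 4)[h + 3] + 13


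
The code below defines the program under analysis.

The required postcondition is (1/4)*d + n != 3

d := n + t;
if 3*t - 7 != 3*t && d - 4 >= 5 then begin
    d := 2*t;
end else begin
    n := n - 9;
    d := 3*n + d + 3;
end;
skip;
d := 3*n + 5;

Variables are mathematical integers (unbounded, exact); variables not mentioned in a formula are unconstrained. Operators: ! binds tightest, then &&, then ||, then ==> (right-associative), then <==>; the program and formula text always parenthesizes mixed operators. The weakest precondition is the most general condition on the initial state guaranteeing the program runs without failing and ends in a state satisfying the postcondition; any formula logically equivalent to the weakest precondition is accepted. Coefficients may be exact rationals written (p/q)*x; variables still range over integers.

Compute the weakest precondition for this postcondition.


Working backward. After the program, (1/4)*d + n != 3 must hold.
Before d := 3*n + 5: (7/4)*n != 7/4
Before skip: (7/4)*n != 7/4
Then branch requires (7/4)*n != 7/4; else branch requires (7/4)*n != 35/2.
Before the if: (d >= 9 ==> (7/4)*n != 7/4) && ((!(d >= 9)) ==> (7/4)*n != 35/2)
Before d := n + t: (n + t >= 9 ==> (7/4)*n != 7/4) && ((!(n + t >= 9)) ==> (7/4)*n != 35/2)
Answer: WP = (n + t >= 9 ==> (7/4)*n != 7/4) && ((!(n + t >= 9)) ==> (7/4)*n != 35/2)


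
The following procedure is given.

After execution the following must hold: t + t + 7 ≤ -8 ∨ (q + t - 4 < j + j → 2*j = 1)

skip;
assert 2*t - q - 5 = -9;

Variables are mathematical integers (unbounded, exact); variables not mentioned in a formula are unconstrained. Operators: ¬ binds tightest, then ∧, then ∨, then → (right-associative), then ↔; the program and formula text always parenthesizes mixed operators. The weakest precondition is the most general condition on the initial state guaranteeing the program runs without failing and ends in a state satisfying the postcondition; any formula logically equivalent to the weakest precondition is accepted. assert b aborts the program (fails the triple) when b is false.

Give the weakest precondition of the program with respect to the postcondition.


Working backward. After the program, the postcondition t + t + 7 ≤ -8 ∨ (q + t - 4 < j + j → 2*j = 1) must hold; in canonical form it is 2*t ≤ -15 ∨ (q + t < 2*j + 4 → 2*j = 1).
Before assert 2*t - q - 5 = -9: 2*t = q - 4 ∧ (2*t ≤ -15 ∨ (q + t < 2*j + 4 → 2*j = 1))
Before skip: 2*t = q - 4 ∧ (2*t ≤ -15 ∨ (q + t < 2*j + 4 → 2*j = 1))
Answer: WP = 2*t = q - 4 ∧ (2*t ≤ -15 ∨ (q + t < 2*j + 4 → 2*j = 1))


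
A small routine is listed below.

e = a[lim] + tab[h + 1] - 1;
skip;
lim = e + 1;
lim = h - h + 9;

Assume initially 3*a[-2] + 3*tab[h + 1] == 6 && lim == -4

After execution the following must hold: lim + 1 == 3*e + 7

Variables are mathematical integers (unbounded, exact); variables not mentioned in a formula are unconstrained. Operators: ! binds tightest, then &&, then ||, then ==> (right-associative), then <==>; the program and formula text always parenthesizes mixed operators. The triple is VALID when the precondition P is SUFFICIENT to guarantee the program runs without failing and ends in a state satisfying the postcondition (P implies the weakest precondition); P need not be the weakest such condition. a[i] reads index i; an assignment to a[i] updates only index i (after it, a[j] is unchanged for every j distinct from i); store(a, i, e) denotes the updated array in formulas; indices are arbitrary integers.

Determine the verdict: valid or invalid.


Working backward. After the program, the postcondition lim + 1 == 3*e + 7 must hold; in canonical form it is lim == 3*e + 6.
Before lim := h - h + 9: 3*e == 3
Before lim := e + 1: 3*e == 3
Before skip: 3*e == 3
Before e := a[lim] + tab[h + 1] - 1: 3*a[lim] + 3*tab[h + 1] == 6
The weakest precondition is 3*a[lim] + 3*tab[h + 1] == 6.
Check whether 3*a[-2] + 3*tab[h + 1] == 6 && lim == -4 implies it.
Countermodel: at the initial state a = {[-4] = 3, [-2] = 2, [0] = 3, elsewhere 3}, h = -1, lim = -4, tab = {[-4] = 0, [-2] = 0, [0] = 0, elsewhere 0}, the precondition holds but the weakest precondition fails.
Answer: invalid


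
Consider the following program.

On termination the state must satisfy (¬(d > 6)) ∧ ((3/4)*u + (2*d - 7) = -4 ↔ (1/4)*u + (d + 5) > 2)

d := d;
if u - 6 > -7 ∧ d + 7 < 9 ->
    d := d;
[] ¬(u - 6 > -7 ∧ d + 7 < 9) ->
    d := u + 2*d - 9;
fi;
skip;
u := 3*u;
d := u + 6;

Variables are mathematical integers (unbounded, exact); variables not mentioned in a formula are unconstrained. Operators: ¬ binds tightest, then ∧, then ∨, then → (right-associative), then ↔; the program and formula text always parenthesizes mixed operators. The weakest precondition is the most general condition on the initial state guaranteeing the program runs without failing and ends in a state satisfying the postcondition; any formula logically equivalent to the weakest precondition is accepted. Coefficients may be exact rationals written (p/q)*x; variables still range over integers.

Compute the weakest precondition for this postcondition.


Working backward. After the program, the postcondition (¬(d > 6)) ∧ ((3/4)*u + (2*d - 7) = -4 ↔ (1/4)*u + (d + 5) > 2) must hold; in canonical form it is (¬(d > 6)) ∧ (2*d + (3/4)*u = 3 ↔ d + (1/4)*u > -3).
Before d := u + 6: (¬(u > 0)) ∧ ((11/4)*u = -9 ↔ (5/4)*u > -9)
Before u := 3*u: (¬(3*u > 0)) ∧ ((33/4)*u = -9 ↔ (15/4)*u > -9)
Before skip: (¬(3*u > 0)) ∧ ((33/4)*u = -9 ↔ (15/4)*u > -9)
Then branch requires (¬(3*u > 0)) ∧ ((33/4)*u = -9 ↔ (15/4)*u > -9); else branch requires (¬(3*u > 0)) ∧ ((33/4)*u = -9 ↔ (15/4)*u > -9).
Before the if: ((u > -1 ∧ d < 2) → ((¬(3*u > 0)) ∧ ((33/4)*u = -9 ↔ (15/4)*u > -9))) ∧ ((¬(u > -1 ∧ d < 2)) → ((¬(3*u > 0)) ∧ ((33/4)*u = -9 ↔ (15/4)*u > -9)))
Before d := d: ((u > -1 ∧ d < 2) → ((¬(3*u > 0)) ∧ ((33/4)*u = -9 ↔ (15/4)*u > -9))) ∧ ((¬(u > -1 ∧ d < 2)) → ((¬(3*u > 0)) ∧ ((33/4)*u = -9 ↔ (15/4)*u > -9)))
Answer: WP = ((u > -1 ∧ d < 2) → ((¬(3*u > 0)) ∧ ((33/4)*u = -9 ↔ (15/4)*u > -9))) ∧ ((¬(u > -1 ∧ d < 2)) → ((¬(3*u > 0)) ∧ ((33/4)*u = -9 ↔ (15/4)*u > -9)))


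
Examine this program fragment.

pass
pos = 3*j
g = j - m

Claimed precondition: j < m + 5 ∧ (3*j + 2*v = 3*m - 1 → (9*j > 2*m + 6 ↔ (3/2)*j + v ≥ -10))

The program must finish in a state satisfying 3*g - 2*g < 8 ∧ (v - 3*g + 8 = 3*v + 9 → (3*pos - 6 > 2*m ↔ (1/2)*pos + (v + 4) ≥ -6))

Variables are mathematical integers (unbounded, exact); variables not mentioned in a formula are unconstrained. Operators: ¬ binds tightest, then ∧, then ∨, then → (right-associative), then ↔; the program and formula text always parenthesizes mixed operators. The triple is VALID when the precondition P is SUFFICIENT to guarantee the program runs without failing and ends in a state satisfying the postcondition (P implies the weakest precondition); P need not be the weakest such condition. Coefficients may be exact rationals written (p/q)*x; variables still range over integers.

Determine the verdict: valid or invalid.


Working backward. After the program, the postcondition 3*g - 2*g < 8 ∧ (v - 3*g + 8 = 3*v + 9 → (3*pos - 6 > 2*m ↔ (1/2)*pos + (v + 4) ≥ -6)) must hold; in canonical form it is g < 8 ∧ (3*g + 2*v = -1 → (3*pos > 2*m + 6 ↔ (1/2)*pos + v ≥ -10)).
Before g := j - m: j < m + 8 ∧ (3*j + 2*v = 3*m - 1 → (3*pos > 2*m + 6 ↔ (1/2)*pos + v ≥ -10))
Before pos := 3*j: j < m + 8 ∧ (3*j + 2*v = 3*m - 1 → (9*j > 2*m + 6 ↔ (3/2)*j + v ≥ -10))
Before skip: j < m + 8 ∧ (3*j + 2*v = 3*m - 1 → (9*j > 2*m + 6 ↔ (3/2)*j + v ≥ -10))
The weakest precondition is j < m + 8 ∧ (3*j + 2*v = 3*m - 1 → (9*j > 2*m + 6 ↔ (3/2)*j + v ≥ -10)).
Check whether j < m + 5 ∧ (3*j + 2*v = 3*m - 1 → (9*j > 2*m + 6 ↔ (3/2)*j + v ≥ -10)) implies it.
Every state satisfying the precondition satisfies the weakest precondition: the implication holds.
Answer: valid


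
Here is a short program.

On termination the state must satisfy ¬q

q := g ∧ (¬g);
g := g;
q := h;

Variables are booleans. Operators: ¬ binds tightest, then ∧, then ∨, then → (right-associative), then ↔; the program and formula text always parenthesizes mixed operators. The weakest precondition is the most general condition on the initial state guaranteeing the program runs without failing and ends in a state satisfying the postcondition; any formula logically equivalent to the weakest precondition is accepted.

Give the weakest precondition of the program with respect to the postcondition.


Working backward. After the program, ¬q must hold.
Before q := h: ¬h
Before g := g: ¬h
Before q := g ∧ (¬g): ¬h
Answer: WP = ¬h


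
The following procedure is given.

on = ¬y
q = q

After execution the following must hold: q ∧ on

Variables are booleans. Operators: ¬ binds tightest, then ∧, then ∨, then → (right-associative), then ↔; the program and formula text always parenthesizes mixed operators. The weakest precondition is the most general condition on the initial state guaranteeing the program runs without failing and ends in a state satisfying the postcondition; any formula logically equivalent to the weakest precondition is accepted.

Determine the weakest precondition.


Working backward. After the program, q ∧ on must hold.
Before q := q: q ∧ on
Before on := ¬y: q ∧ (¬y)
Answer: WP = q ∧ (¬y)


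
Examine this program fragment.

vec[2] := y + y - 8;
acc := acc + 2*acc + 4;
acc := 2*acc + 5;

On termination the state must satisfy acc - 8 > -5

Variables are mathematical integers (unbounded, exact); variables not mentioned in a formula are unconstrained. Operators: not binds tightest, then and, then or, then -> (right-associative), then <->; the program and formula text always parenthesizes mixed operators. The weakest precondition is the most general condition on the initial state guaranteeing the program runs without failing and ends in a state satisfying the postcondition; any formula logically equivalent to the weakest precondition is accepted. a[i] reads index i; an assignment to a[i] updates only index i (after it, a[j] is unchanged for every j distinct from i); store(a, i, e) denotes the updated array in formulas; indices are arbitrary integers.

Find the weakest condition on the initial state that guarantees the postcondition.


Working backward. After the program, the postcondition acc - 8 > -5 must hold; in canonical form it is acc > 3.
Before acc := 2*acc + 5: 2*acc > -2
Before acc := acc + 2*acc + 4: 6*acc > -10
Before vec[2] := y + y - 8: 6*acc > -10
Answer: WP = 6*acc > -10


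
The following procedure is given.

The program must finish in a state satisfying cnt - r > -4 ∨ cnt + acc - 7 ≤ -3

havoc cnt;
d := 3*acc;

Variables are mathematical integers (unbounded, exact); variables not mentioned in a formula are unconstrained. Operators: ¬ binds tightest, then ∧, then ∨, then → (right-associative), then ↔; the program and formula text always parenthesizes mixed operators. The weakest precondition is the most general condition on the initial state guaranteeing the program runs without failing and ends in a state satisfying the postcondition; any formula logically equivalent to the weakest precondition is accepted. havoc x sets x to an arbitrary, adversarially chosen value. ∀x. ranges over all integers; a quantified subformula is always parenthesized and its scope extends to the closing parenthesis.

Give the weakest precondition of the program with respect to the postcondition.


Working backward. After the program, the postcondition cnt - r > -4 ∨ cnt + acc - 7 ≤ -3 must hold; in canonical form it is cnt > r - 4 ∨ acc + cnt ≤ 4.
Before d := 3*acc: cnt > r - 4 ∨ acc + cnt ≤ 4
Before havoc cnt: ∀cnt_1. (cnt_1 > r - 4 ∨ acc + cnt_1 ≤ 4)
Answer: WP = ∀cnt_1. (cnt_1 > r - 4 ∨ acc + cnt_1 ≤ 4)


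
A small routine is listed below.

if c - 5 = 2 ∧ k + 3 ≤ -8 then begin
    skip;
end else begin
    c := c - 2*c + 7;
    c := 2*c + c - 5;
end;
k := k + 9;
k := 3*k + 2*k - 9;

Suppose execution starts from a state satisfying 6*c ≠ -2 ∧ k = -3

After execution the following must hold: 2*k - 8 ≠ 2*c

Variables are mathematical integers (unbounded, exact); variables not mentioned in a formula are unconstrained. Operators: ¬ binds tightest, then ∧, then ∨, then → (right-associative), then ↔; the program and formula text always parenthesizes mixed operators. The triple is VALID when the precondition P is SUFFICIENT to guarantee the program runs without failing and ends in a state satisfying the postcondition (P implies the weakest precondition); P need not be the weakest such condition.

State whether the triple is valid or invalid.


Working backward. After the program, the postcondition 2*k - 8 ≠ 2*c must hold; in canonical form it is 2*k ≠ 2*c + 8.
Before k := 3*k + 2*k - 9: 10*k ≠ 2*c + 26
Before k := k + 9: 10*k ≠ 2*c - 64
Then branch requires 10*k ≠ 2*c - 64; else branch requires 6*c + 10*k ≠ -32.
Before the if: ((c = 7 ∧ k ≤ -11) → 10*k ≠ 2*c - 64) ∧ ((¬(c = 7 ∧ k ≤ -11)) → 6*c + 10*k ≠ -32)
The weakest precondition is ((c = 7 ∧ k ≤ -11) → 10*k ≠ 2*c - 64) ∧ ((¬(c = 7 ∧ k ≤ -11)) → 6*c + 10*k ≠ -32).
Check whether 6*c ≠ -2 ∧ k = -3 implies it.
Every state satisfying the precondition satisfies the weakest precondition: the implication holds.
Answer: valid


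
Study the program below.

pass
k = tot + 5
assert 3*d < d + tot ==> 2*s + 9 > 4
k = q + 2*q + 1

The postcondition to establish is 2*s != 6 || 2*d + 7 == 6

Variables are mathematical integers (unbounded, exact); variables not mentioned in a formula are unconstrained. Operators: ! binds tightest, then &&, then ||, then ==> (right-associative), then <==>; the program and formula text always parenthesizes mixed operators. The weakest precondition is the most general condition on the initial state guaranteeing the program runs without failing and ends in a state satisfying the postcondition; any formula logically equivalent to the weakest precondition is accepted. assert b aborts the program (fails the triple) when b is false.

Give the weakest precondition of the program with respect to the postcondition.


Working backward. After the program, the postcondition 2*s != 6 || 2*d + 7 == 6 must hold; in canonical form it is 2*s != 6 || 2*d == -1.
Before k := q + 2*q + 1: 2*s != 6 || 2*d == -1
Before assert 3*d < d + tot ==> 2*s + 9 > 4: (2*d < tot ==> 2*s > -5) && (2*s != 6 || 2*d == -1)
Before k := tot + 5: (2*d < tot ==> 2*s > -5) && (2*s != 6 || 2*d == -1)
Before skip: (2*d < tot ==> 2*s > -5) && (2*s != 6 || 2*d == -1)
Answer: WP = (2*d < tot ==> 2*s > -5) && (2*s != 6 || 2*d == -1)
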